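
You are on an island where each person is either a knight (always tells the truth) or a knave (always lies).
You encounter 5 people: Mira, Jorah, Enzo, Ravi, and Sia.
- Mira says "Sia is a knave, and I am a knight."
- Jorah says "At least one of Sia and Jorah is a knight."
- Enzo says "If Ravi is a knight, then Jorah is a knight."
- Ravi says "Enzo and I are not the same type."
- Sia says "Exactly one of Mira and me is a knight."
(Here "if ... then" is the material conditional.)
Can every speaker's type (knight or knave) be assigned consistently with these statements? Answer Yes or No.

One consistent assignment: Mira=knave, Jorah=knave, Enzo=knave, Ravi=knight, Sia=knave.

Yes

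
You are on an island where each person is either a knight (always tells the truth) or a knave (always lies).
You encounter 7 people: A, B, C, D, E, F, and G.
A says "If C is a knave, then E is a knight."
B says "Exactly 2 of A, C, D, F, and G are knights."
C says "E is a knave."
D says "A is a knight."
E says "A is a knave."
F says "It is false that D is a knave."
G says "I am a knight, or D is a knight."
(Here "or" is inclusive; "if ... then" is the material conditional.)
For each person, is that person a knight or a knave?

A is a knight, B is a knave, C is a knight, D is a knight, E is a knave, F is a knight, and G is a knight.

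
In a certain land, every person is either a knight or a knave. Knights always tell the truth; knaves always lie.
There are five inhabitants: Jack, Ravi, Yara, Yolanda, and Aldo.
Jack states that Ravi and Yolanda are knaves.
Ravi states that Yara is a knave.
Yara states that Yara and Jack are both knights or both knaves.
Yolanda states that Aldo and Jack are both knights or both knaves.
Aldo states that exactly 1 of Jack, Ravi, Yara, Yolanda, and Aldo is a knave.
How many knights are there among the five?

The unique consistent assignment is Jack=knight, Ravi=knave, Yara=knight, Yolanda=knave, Aldo=knave.
That has 2 knights.

2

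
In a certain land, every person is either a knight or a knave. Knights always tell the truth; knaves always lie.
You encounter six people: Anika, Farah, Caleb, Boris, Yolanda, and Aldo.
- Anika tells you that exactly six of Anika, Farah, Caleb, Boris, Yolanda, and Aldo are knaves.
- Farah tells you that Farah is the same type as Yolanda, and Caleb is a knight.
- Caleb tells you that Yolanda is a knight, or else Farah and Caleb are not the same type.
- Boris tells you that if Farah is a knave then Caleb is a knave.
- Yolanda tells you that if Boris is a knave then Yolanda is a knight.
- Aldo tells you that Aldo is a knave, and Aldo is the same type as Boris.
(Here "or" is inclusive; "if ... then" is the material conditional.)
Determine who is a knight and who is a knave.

Since Anika is a knave, "exactly six of Anika, Farah, Caleb, Boris, Yolanda, and Aldo are knaves" needs to be false, which holds.
Farah is a knight; "Farah is the same type as Yolanda, and Caleb is a knight" is True, as required.
Caleb is a knight; "Yolanda is a knight, or else Farah and Caleb are not the same type" is True, as required.
Boris is a knight; "if Farah is a knave then Caleb is a knave" is True, as required.
Yolanda (knight): "if Boris is a knave then Yolanda is a knight" — True. ✓
Aldo (knave): "Aldo is a knave, and Aldo is the same type as Boris" — false. ✓

Anika is a knave, Farah is a knight, Caleb is a knight, Boris is a knight, Yolanda is a knight, and Aldo is a knave.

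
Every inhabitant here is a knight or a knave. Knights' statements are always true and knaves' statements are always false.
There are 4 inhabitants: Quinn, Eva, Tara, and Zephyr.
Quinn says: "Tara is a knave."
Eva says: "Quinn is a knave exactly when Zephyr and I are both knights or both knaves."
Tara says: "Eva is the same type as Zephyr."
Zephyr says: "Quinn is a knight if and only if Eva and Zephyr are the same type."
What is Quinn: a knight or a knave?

Quinn is a knight.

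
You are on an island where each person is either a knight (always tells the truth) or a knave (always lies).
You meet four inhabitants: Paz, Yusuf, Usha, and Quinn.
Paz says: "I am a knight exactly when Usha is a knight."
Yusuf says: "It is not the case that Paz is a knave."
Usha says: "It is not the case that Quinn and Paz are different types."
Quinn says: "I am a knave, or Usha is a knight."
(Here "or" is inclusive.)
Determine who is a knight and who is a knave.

Suppose Paz is a knave. Then Paz's statement "I am a knight exactly when Usha is a knight" would have to be false. Checking the 8 ways to assign the others, none is consistent with every speaker.
(For instance, with Yusuf=knight, Usha=knight, Quinn=knight, Yusuf's claim "it is not the case that Paz is a knave" comes out false where it would need to be true.)
So Paz must be a knight, making "I am a knight exactly when Usha is a knight" true. Taking Paz=knight, Yusuf=knight, Usha=knight, Quinn=knight, each remaining statement checks out:
  Yusuf (knight): "it is not the case that Paz is a knave" — true. ✓
  Usha (knight): "it is not the case that Quinn and Paz are different types" — true. ✓
  Quinn (knight): "I am a knave, or Usha is a knight" — true. ✓
This is the unique consistent assignment.

Paz is a knight, Yusuf is a knight, Usha is a knight, and Quinn is a knight.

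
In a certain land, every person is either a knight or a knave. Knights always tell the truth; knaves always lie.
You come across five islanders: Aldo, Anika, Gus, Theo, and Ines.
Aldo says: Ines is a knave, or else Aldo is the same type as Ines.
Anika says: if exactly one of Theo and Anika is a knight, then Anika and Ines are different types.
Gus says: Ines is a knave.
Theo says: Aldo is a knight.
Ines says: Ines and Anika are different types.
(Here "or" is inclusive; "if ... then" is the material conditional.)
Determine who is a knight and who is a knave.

Knights: Aldo, Gus, and Theo. Knaves: Anika and Ines.

Aldo is a knight; "Ines is a knave, or else Aldo is the same type as Ines" is true, as required.
Anika is a knave; "if exactly one of Theo and Anika is a knight, then Anika and Ines are different types" is false, as required.
Gus is a knight, and the claim "Ines is a knave" is indeed true.
Theo is a knight, and the claim "Aldo is a knight" is indeed true.
Ines is a knave, and the claim "Ines and Anika are different types" is indeed false.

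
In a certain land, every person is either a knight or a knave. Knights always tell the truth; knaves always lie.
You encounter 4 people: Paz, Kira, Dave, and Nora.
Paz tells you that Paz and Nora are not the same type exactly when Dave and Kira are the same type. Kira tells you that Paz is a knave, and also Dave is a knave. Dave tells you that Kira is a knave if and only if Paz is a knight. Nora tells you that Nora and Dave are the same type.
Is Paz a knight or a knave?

Consistent assignments: {Paz=knight, Kira=knave, Dave=knight, Nora=knight}
In every consistent assignment, Paz is a knight.

Paz is a knight.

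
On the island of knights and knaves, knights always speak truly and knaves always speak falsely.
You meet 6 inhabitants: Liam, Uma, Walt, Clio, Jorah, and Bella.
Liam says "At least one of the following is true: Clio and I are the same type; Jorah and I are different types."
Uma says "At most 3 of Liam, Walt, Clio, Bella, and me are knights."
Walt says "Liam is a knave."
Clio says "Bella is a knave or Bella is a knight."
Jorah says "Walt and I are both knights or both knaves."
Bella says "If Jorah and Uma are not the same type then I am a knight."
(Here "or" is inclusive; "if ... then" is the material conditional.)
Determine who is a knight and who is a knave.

Liam is a knave, and the claim "at least one of the following is true: Clio and I are the same type; Jorah and I are different types" is indeed False.
Since Uma is a knight, "at most 3 of Liam, Walt, Clio, Bella, and me are knights" needs to be True, which holds.
Since Walt is a knight, "Liam is a knave" needs to be True, which holds.
Since Clio is a knight, "Bella is a knave or Bella is a knight" needs to be True, which holds.
Jorah is a knave; "Walt and I are both knights or both knaves" is False, as required.
As a knave, Bella's statement "if Jorah and Uma are not the same type then I am a knight" should be False; it is.

Liam is a knave, Uma is a knight, Walt is a knight, Clio is a knight, Jorah is a knave, and Bella is a knave.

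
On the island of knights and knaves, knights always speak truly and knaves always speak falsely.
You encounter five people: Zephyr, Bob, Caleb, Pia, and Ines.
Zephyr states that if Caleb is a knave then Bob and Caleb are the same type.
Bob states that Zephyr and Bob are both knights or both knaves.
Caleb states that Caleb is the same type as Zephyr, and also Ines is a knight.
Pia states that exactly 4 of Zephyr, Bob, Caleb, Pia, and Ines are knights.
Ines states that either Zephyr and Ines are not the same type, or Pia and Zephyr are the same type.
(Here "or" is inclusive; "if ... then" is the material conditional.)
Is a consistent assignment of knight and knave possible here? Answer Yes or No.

Yes

One consistent assignment: Zephyr=knight, Bob=knave, Caleb=knight, Pia=knight, Ines=knight.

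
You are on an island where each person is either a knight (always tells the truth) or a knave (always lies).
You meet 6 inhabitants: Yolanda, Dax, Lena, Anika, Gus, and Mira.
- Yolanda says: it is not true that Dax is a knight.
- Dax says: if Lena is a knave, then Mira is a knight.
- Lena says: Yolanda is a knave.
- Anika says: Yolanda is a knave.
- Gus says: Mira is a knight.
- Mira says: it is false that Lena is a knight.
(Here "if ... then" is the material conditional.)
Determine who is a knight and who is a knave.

Yolanda is a knave; "it is not true that Dax is a knight" is false, as required.
As a knight, Dax's statement "if Lena is a knave, then Mira is a knight" should be True; it is.
Lena (knight): "Yolanda is a knave" — True. ✓
Anika is a knight; "Yolanda is a knave" is True, as required.
Gus is a knave, so "Mira is a knight" must be false — and it is.
Mira is a knave, so "it is false that Lena is a knight" must be false — and it is.

Knights: Dax, Lena, and Anika. Knaves: Yolanda, Gus, and Mira.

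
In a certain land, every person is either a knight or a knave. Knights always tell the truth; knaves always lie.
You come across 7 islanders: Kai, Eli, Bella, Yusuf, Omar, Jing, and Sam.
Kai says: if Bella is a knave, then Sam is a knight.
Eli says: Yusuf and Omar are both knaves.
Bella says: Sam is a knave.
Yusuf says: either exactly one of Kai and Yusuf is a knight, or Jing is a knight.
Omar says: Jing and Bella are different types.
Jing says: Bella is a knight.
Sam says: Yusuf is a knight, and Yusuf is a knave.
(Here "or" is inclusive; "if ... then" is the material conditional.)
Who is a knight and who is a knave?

Kai is a knight, Eli is a knave, Bella is a knight, Yusuf is a knight, Omar is a knave, Jing is a knight, and Sam is a knave.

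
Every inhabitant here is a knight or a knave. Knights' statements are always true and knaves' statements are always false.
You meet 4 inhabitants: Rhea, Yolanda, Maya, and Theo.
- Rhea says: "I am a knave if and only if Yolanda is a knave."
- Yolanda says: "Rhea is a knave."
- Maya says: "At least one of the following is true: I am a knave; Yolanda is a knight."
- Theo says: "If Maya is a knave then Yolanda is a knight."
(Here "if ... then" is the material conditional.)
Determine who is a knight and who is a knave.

Suppose Rhea is a knight. Then Rhea's statement "I am a knave if and only if Yolanda is a knave" would have to be true. Checking the 8 ways to assign the others, none is consistent with every speaker.
(For instance, with Yolanda=knight, Maya=knight, Theo=knight, Yolanda's claim "Rhea is a knave" comes out false where it would need to be true.)
So Rhea must be a knave, making "I am a knave if and only if Yolanda is a knave" false. Taking Rhea=knave, Yolanda=knight, Maya=knight, Theo=knight, each remaining statement checks out:
  Yolanda (knight): "Rhea is a knave" — true. ✓
  Maya (knight): "at least one of the following is true: I am a knave; Yolanda is a knight" — true. ✓
  Theo (knight): "if Maya is a knave then Yolanda is a knight" — true. ✓
This is the unique consistent assignment.

Rhea is a knave, Yolanda is a knight, Maya is a knight, and Theo is a knight.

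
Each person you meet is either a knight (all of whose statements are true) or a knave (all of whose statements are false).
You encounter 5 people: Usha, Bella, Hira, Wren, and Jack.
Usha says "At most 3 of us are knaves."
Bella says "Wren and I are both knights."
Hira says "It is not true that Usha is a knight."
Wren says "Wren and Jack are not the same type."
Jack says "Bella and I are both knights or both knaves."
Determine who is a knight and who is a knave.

Usha is a knight, and the claim "at most 3 of us are knaves" is indeed true.
Since Bella is a knight, "Wren and I are both knights" needs to be true, which holds.
Hira (knave): "it is not true that Usha is a knight" — False. ✓
Wren is a knight; "Wren and Jack are not the same type" is true, as required.
Jack is a knave, and the claim "Bella and I are both knights or both knaves" is indeed False.

Knights: Usha, Bella, and Wren. Knaves: Hira and Jack.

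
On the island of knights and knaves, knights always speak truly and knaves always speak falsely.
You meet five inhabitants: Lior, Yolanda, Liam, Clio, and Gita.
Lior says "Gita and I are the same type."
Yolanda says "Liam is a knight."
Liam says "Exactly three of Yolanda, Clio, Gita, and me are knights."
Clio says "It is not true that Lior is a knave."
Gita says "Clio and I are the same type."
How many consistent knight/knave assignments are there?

1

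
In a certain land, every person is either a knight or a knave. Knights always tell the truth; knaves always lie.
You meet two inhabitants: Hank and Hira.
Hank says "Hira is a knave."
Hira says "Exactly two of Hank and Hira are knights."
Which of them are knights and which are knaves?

Hank is a knight; "Hira is a knave" is True, as required.
Since Hira is a knave, "exactly two of Hank and Hira are knights" needs to be false, which holds.

Hank is a knight and Hira is a knave.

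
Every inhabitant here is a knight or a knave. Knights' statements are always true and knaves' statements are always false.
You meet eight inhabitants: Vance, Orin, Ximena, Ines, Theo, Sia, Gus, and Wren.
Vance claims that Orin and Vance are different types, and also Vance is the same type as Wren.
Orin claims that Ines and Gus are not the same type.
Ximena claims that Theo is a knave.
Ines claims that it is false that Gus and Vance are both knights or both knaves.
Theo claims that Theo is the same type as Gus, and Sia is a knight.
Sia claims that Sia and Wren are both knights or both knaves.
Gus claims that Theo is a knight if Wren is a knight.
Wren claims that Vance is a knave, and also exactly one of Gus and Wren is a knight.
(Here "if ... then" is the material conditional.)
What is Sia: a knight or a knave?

Sia is a knave.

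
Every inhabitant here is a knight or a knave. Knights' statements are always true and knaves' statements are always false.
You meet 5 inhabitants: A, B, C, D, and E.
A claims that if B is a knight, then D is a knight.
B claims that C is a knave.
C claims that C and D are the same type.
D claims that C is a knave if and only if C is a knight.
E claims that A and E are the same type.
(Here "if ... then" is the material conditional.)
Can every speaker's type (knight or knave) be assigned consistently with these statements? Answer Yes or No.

Checking all 32 assignments, each has at least one speaker whose statement's truth value contradicts their type.

No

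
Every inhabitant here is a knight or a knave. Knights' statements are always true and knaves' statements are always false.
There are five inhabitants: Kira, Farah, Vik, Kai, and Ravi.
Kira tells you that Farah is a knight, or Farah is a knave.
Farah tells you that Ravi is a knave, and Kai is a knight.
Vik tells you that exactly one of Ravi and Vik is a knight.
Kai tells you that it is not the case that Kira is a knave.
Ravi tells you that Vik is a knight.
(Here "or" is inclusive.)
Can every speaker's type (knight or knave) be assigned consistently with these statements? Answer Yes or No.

Yes

One consistent assignment: Kira=knight, Farah=knight, Vik=knave, Kai=knight, Ravi=knave.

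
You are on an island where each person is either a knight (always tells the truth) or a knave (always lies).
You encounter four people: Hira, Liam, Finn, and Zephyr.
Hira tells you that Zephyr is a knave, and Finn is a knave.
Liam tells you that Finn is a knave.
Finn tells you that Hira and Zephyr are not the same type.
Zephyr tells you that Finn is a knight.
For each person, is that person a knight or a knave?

Knights: Finn and Zephyr. Knaves: Hira and Liam.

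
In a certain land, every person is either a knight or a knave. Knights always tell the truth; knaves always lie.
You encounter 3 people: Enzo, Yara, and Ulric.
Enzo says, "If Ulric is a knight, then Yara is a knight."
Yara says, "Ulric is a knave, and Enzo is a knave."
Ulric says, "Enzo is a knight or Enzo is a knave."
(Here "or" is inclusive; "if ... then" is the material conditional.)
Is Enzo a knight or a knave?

Consistent assignments: {Enzo=knave, Yara=knave, Ulric=knight}
In every consistent assignment, Enzo is a knave.

Enzo is a knave.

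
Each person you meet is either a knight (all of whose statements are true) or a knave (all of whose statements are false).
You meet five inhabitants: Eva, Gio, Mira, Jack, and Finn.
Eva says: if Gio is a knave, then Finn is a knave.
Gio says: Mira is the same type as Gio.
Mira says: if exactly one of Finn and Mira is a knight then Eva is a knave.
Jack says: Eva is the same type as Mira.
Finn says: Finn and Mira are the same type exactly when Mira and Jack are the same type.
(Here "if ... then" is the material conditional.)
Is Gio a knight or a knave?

Gio is a knight.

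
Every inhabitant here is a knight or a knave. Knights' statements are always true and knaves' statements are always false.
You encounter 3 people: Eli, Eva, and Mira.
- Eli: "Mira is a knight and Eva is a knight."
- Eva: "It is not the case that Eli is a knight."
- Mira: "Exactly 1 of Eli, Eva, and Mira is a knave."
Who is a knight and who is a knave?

Eli is a knave, Eva is a knight, and Mira is a knave.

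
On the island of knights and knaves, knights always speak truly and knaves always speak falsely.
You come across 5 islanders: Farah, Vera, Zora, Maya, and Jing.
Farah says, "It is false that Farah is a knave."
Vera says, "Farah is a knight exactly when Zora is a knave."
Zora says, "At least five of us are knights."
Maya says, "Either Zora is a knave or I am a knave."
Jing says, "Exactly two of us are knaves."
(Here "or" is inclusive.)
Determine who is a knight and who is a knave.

Knights: Maya. Knaves: Farah, Vera, Zora, and Jing.

Farah is a knave, so "it is false that Farah is a knave" must be False — and it is.
As a knave, Vera's statement "Farah is a knight exactly when Zora is a knave" should be False; it is.
Zora is a knave, so "at least five of us are knights" must be False — and it is.
As a knight, Maya's statement "either Zora is a knave or I am a knave" should be true; it is.
Jing is a knave, so "exactly two of us are knaves" must be False — and it is.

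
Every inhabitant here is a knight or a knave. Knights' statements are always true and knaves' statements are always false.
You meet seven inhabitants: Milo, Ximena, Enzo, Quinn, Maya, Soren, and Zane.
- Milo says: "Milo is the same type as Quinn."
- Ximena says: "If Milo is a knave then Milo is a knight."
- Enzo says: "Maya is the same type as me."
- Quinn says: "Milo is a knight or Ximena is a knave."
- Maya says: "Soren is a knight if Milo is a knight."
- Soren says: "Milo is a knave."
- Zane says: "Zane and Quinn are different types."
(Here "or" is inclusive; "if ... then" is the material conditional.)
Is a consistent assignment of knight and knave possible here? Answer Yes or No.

Checking all 128 assignments, each has at least one speaker whose statement's truth value contradicts their type.

No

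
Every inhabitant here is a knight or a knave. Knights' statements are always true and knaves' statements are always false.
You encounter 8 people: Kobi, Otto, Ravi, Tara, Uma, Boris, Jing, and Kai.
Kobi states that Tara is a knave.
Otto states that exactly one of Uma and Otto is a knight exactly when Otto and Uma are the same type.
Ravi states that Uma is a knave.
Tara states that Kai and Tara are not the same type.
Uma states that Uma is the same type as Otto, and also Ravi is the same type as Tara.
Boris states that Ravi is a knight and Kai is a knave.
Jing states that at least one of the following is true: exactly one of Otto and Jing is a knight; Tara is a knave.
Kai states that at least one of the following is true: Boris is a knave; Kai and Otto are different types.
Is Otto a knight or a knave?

Consistent assignments: {Kobi=knight, Otto=knave, Ravi=knight, Tara=knave, Uma=knave, Boris=knight, Jing=knight, Kai=knave}
In every consistent assignment, Otto is a knave.

Otto is a knave.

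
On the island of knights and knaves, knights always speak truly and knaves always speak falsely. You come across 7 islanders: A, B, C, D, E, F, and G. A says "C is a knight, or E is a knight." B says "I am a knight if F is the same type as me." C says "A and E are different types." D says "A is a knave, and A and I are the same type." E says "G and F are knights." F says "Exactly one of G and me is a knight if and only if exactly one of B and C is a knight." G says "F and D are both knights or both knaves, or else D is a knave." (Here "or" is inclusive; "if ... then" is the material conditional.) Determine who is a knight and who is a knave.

A is a knight, B is a knight, C is a knight, D is a knave, E is a knave, F is a knave, and G is a knight.

A (knight): "C is a knight, or E is a knight" — True. ✓
B is a knight; "I am a knight if F is the same type as me" is True, as required.
Since C is a knight, "A and E are different types" needs to be True, which holds.
D is a knave, so "A is a knave, and A and I are the same type" must be False — and it is.
E (knave): "G and F are knights" — False. ✓
As a knave, F's statement "exactly one of G and me is a knight if and only if exactly one of B and C is a knight" should be False; it is.
G is a knight, and the claim "F and D are both knights or both knaves, or else D is a knave" is indeed True.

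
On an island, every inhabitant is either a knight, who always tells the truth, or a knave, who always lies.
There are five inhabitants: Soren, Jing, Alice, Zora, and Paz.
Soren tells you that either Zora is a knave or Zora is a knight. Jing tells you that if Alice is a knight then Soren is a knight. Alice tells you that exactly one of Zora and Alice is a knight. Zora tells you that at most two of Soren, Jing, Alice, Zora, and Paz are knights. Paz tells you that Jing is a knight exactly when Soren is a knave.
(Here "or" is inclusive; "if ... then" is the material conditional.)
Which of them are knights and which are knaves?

Soren is a knight, Jing is a knight, Alice is a knight, Zora is a knave, and Paz is a knave.

Suppose Soren is a knave. Then Soren's statement "either Zora is a knave or Zora is a knight" would have to be false. Checking the 16 ways to assign the others, none is consistent with every speaker.
(For instance, with Jing=knight, Alice=knight, Zora=knave, Paz=knave, Soren's claim "either Zora is a knave or Zora is a knight" comes out true where it would need to be false.)
So Soren must be a knight, making "either Zora is a knave or Zora is a knight" true. Taking Soren=knight, Jing=knight, Alice=knight, Zora=knave, Paz=knave, each remaining statement checks out:
  Jing (knight): "if Alice is a knight then Soren is a knight" — true. ✓
  Alice (knight): "exactly one of Zora and Alice is a knight" — true. ✓
  Zora (knave): "at most two of Soren, Jing, Alice, Zora, and Paz are knights" — false. ✓
  Paz (knave): "Jing is a knight exactly when Soren is a knave" — false. ✓
This is the unique consistent assignment.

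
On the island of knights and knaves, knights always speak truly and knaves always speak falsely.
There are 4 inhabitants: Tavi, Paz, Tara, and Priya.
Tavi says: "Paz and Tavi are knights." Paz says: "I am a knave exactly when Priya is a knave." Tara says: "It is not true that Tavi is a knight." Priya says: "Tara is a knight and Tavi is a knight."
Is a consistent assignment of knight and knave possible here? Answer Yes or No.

Checking all 16 assignments, each has at least one speaker whose statement's truth value contradicts their type.

No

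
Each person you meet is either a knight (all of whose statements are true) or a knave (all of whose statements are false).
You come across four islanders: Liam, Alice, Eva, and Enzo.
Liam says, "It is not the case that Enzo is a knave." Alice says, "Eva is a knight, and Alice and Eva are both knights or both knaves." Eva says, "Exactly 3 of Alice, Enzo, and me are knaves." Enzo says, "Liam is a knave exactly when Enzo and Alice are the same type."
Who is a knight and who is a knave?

Knights: Liam and Enzo. Knaves: Alice and Eva.

Liam is a knight, and the claim "it is not the case that Enzo is a knave" is indeed True.
Alice (knave): "Eva is a knight, and Alice and Eva are both knights or both knaves" — False. ✓
Eva (knave): "exactly 3 of Alice, Enzo, and me are knaves" — False. ✓
Enzo (knight): "Liam is a knave exactly when Enzo and Alice are the same type" — True. ✓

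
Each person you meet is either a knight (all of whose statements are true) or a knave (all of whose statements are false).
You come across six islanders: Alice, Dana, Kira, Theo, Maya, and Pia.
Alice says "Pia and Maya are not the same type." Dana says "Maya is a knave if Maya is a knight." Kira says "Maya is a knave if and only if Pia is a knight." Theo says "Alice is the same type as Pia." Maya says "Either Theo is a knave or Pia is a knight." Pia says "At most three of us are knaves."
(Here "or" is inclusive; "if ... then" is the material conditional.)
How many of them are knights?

2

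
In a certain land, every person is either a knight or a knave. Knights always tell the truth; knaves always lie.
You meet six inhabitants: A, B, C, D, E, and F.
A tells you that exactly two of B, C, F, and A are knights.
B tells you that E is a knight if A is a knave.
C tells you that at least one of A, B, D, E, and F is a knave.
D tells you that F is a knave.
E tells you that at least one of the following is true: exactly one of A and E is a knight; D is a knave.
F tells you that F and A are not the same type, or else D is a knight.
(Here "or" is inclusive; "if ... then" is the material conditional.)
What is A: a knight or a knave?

Consistent assignments: {A=knave, B=knight, C=knight, D=knave, E=knight, F=knight}
In every consistent assignment, A is a knave.

A is a knave.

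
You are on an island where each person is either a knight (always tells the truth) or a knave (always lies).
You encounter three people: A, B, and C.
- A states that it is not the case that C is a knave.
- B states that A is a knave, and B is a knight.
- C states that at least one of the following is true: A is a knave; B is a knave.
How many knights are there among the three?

The unique consistent assignment is A=knight, B=knave, C=knight.
That has 2 knights.

2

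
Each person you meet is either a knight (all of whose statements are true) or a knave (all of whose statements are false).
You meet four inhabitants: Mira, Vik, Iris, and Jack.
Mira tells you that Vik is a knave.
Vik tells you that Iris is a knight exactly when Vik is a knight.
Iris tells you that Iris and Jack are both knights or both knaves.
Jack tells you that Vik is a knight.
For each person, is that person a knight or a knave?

Mira (knave): "Vik is a knave" — False. ✓
Vik is a knight, so "Iris is a knight exactly when Vik is a knight" must be True — and it is.
Iris (knight): "Iris and Jack are both knights or both knaves" — True. ✓
As a knight, Jack's statement "Vik is a knight" should be True; it is.

Mira is a knave, Vik is a knight, Iris is a knight, and Jack is a knight.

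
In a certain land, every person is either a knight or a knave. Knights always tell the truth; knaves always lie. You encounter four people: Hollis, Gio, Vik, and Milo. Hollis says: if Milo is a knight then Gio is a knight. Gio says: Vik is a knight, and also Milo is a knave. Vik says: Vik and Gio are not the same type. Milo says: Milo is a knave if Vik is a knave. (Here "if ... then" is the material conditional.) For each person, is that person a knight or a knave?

Hollis is a knave, Gio is a knave, Vik is a knight, and Milo is a knight.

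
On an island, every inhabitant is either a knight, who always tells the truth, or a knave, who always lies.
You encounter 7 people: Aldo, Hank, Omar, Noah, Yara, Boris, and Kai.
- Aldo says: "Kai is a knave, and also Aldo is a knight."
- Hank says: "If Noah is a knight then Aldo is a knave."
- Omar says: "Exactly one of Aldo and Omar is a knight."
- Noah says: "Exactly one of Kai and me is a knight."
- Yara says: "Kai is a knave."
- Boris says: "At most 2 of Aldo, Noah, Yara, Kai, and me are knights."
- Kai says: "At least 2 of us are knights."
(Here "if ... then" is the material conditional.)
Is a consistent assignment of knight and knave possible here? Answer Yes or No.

No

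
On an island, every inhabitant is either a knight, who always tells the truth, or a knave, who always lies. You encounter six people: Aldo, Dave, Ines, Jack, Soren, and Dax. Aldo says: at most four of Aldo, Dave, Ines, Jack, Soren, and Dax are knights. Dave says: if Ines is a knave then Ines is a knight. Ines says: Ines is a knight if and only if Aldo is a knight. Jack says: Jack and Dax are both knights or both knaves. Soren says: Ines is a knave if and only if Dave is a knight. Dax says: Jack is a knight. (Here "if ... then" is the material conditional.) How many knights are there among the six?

3

The unique consistent assignment is Aldo=knight, Dave=knave, Ines=knave, Jack=knight, Soren=knave, Dax=knight.
That has 3 knights.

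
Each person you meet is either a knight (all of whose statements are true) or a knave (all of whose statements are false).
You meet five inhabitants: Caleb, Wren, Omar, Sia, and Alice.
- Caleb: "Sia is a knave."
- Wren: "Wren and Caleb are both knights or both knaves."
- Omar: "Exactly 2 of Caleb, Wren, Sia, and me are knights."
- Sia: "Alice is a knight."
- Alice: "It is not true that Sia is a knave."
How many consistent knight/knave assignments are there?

2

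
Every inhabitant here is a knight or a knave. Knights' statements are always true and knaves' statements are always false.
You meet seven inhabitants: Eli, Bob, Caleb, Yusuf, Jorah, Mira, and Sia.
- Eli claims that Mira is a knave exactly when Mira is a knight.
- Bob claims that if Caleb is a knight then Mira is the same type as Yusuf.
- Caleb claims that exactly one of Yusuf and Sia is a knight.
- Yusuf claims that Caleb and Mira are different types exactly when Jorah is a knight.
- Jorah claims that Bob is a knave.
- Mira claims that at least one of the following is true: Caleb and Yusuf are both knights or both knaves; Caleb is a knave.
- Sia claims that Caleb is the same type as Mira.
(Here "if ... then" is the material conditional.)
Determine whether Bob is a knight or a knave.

Bob is a knight.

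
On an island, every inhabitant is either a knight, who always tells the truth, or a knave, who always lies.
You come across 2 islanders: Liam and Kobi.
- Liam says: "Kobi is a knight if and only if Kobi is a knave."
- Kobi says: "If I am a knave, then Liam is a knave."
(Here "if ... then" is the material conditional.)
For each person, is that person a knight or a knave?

Liam is a knave and Kobi is a knight.

Liam is a knave, and the claim "Kobi is a knight if and only if Kobi is a knave" is indeed false.
As a knight, Kobi's statement "if I am a knave, then Liam is a knave" should be true; it is.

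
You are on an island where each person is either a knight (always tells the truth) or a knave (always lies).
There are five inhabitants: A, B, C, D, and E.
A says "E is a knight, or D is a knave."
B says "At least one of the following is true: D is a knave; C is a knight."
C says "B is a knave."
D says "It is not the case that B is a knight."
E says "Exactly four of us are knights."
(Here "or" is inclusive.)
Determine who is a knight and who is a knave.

A is a knight, B is a knight, C is a knave, D is a knave, and E is a knave.

Suppose A is a knave. Then A's statement "E is a knight, or D is a knave" would have to be false. Checking the 16 ways to assign the others, none is consistent with every speaker.
(For instance, with B=knight, C=knave, D=knave, E=knave, A's claim "E is a knight, or D is a knave" comes out true where it would need to be false.)
So A must be a knight, making "E is a knight, or D is a knave" true. Taking A=knight, B=knight, C=knave, D=knave, E=knave, each remaining statement checks out:
  B (knight): "at least one of the following is true: D is a knave; C is a knight" — true. ✓
  C (knave): "B is a knave" — false. ✓
  D (knave): "it is not the case that B is a knight" — false. ✓
  E (knave): "exactly four of us are knights" — false. ✓
This is the unique consistent assignment.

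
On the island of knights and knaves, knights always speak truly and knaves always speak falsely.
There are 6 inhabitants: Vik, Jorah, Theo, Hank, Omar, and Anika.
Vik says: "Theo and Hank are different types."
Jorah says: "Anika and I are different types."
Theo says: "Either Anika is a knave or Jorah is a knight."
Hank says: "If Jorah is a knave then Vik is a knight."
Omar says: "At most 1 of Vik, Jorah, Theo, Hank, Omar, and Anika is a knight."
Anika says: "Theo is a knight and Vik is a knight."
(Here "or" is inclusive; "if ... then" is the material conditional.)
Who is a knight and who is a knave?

Vik is a knave, Jorah is a knight, Theo is a knight, Hank is a knight, Omar is a knave, and Anika is a knave.

As a knave, Vik's statement "Theo and Hank are different types" should be false; it is.
Jorah is a knight, so "Anika and I are different types" must be True — and it is.
Theo is a knight, and the claim "either Anika is a knave or Jorah is a knight" is indeed True.
Hank is a knight, so "if Jorah is a knave then Vik is a knight" must be True — and it is.
Since Omar is a knave, "at most 1 of Vik, Jorah, Theo, Hank, Omar, and Anika is a knight" needs to be false, which holds.
Anika is a knave, so "Theo is a knight and Vik is a knight" must be false — and it is.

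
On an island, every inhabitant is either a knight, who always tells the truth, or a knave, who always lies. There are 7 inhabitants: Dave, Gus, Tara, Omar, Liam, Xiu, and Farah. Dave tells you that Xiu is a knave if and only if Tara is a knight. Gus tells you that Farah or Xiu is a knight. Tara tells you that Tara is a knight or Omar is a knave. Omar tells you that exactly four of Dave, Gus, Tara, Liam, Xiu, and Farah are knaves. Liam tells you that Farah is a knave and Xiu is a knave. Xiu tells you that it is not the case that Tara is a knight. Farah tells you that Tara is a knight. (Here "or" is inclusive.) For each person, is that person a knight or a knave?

Dave is a knight, Gus is a knight, Tara is a knight, Omar is a knave, Liam is a knave, Xiu is a knave, and Farah is a knight.

Dave (knight): "Xiu is a knave if and only if Tara is a knight" — true. ✓
As a knight, Gus's statement "Farah or Xiu is a knight" should be true; it is.
Tara is a knight; "Tara is a knight or Omar is a knave" is true, as required.
Omar is a knave, so "exactly four of Dave, Gus, Tara, Liam, Xiu, and Farah are knaves" must be False — and it is.
Liam is a knave, so "Farah is a knave and Xiu is a knave" must be False — and it is.
Xiu is a knave, so "it is not the case that Tara is a knight" must be False — and it is.
As a knight, Farah's statement "Tara is a knight" should be true; it is.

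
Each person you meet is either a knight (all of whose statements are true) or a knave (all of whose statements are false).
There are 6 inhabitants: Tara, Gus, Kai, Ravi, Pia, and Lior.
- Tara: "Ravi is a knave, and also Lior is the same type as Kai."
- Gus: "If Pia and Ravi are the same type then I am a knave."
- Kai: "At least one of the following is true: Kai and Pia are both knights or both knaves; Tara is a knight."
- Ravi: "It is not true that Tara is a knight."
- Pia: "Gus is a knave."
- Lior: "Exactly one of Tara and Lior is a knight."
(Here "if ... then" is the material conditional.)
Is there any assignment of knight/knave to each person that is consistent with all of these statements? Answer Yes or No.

No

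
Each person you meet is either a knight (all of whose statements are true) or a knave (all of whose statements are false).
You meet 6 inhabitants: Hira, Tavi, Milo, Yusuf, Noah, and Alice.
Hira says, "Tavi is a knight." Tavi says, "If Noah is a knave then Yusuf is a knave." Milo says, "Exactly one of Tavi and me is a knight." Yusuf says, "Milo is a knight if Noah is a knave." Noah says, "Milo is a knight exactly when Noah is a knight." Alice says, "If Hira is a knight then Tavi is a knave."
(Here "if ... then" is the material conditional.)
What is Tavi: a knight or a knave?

Consistent assignments: {Hira=knave, Tavi=knave, Milo=knight, Yusuf=knight, Noah=knave, Alice=knight}
In every consistent assignment, Tavi is a knave.

Tavi is a knave.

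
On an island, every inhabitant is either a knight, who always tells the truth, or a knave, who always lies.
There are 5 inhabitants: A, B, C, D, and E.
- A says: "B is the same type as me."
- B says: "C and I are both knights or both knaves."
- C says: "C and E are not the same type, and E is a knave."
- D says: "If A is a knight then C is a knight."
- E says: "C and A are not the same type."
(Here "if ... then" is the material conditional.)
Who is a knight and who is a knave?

A is a knight, B is a knight, C is a knight, D is a knight, and E is a knave.

A is a knight, and the claim "B is the same type as me" is indeed True.
B (knight): "C and I are both knights or both knaves" — True. ✓
C is a knight; "C and E are not the same type, and E is a knave" is True, as required.
D is a knight, and the claim "if A is a knight then C is a knight" is indeed True.
E (knave): "C and A are not the same type" — False. ✓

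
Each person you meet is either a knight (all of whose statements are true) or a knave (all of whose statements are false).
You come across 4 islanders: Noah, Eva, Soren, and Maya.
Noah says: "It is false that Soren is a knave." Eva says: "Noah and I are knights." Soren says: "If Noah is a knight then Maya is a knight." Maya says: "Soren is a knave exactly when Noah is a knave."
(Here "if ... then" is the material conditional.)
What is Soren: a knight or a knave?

Soren is a knight.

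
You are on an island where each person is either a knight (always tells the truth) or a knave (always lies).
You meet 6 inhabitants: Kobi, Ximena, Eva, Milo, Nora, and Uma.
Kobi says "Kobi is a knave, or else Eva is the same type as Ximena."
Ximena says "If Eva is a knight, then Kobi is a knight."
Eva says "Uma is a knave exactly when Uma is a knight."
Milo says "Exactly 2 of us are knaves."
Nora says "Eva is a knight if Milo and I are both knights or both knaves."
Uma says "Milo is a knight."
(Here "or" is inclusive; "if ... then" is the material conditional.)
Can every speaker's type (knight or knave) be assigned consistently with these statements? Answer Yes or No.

No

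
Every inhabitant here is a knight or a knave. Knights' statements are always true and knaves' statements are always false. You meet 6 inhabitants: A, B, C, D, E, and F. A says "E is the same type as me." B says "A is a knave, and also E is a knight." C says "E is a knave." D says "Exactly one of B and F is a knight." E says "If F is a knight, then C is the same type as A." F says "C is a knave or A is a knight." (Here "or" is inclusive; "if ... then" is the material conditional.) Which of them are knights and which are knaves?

A is a knave, B is a knight, C is a knave, D is a knave, E is a knight, and F is a knight.

A (knave): "E is the same type as me" — false. ✓
B (knight): "A is a knave, and also E is a knight" — True. ✓
As a knave, C's statement "E is a knave" should be false; it is.
Since D is a knave, "exactly one of B and F is a knight" needs to be false, which holds.
As a knight, E's statement "if F is a knight, then C is the same type as A" should be True; it is.
Since F is a knight, "C is a knave or A is a knight" needs to be True, which holds.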